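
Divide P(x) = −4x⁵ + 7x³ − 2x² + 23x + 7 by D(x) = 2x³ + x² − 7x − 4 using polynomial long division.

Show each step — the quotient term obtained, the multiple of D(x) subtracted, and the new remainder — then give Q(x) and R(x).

Step 1: lead(−4x⁵ + 7x³ − 2x² + 23x + 7) ÷ lead(D) = −4x⁵ ÷ 2x³ = −2x². Subtract (−2x²)·D = −4x⁵ − 2x⁴ + 14x³ + 8x². Remainder: 2x⁴ − 7x³ − 10x² + 23x + 7.
Step 2: lead(2x⁴ − 7x³ − 10x² + 23x + 7) ÷ lead(D) = 2x⁴ ÷ 2x³ = x. Subtract (x)·D = 2x⁴ + x³ − 7x² − 4x. Remainder: −8x³ − 3x² + 27x + 7.
Step 3: lead(−8x³ − 3x² + 27x + 7) ÷ lead(D) = −8x³ ÷ 2x³ = −4. Subtract (−4)·D = −8x³ − 4x² + 28x + 16. Remainder: x² − x − 9.

Q(x) = −2x² + x − 4; R(x) = x² − x − 9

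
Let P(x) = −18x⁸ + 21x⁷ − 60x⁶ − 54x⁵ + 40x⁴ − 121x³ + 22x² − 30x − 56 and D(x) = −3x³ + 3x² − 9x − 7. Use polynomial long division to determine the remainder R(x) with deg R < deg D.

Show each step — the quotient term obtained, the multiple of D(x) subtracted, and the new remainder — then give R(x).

Step 1: lead(−18x⁸ + 21x⁷ − 60x⁶ − 54x⁵ + 40x⁴ − 121x³ + 22x² − 30x − 56) ÷ lead(D) = −18x⁸ ÷ −3x³ = 6x⁵. Subtract (6x⁵)·D = −18x⁸ + 18x⁷ − 54x⁶ − 42x⁵. Remainder: 3x⁷ − 6x⁶ − 12x⁵ + 40x⁴ − 121x³ + 22x² − 30x − 56.
Step 2: lead(3x⁷ − 6x⁶ − 12x⁵ + 40x⁴ − 121x³ + 22x² − 30x − 56) ÷ lead(D) = 3x⁷ ÷ −3x³ = −x⁴. Subtract (−x⁴)·D = 3x⁷ − 3x⁶ + 9x⁵ + 7x⁴. Remainder: −3x⁶ − 21x⁵ + 33x⁴ − 121x³ + 22x² − 30x − 56.
Step 3: lead(−3x⁶ − 21x⁵ + 33x⁴ − 121x³ + 22x² − 30x − 56) ÷ lead(D) = −3x⁶ ÷ −3x³ = x³. Subtract (x³)·D = −3x⁶ + 3x⁵ − 9x⁴ − 7x³. Remainder: −24x⁵ + 42x⁴ − 114x³ + 22x² − 30x − 56.
Step 4: lead(−24x⁵ + 42x⁴ − 114x³ + 22x² − 30x − 56) ÷ lead(D) = −24x⁵ ÷ −3x³ = 8x². Subtract (8x²)·D = −24x⁵ + 24x⁴ − 72x³ − 56x². Remainder: 18x⁴ − 42x³ + 78x² − 30x − 56.
Step 5: lead(18x⁴ − 42x³ + 78x² − 30x − 56) ÷ lead(D) = 18x⁴ ÷ −3x³ = −6x. Subtract (−6x)·D = 18x⁴ − 18x³ + 54x² + 42x. Remainder: −24x³ + 24x² − 72x − 56.
Step 6: lead(−24x³ + 24x² − 72x − 56) ÷ lead(D) = −24x³ ÷ −3x³ = 8. Subtract (8)·D = −24x³ + 24x² − 72x − 56. Remainder: 0.

R(x) = 0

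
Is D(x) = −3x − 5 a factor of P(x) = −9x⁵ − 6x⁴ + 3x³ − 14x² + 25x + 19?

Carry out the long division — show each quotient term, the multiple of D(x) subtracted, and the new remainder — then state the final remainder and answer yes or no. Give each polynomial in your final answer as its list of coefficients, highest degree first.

R = [-6], so D(x) is not a factor of P(x). no

Step 1: lead(−9x⁵ − 6x⁴ + 3x³ − 14x² + 25x + 19) ÷ lead(D) = −9x⁵ ÷ −3x = 3x⁴. Subtract (3x⁴)·D = −9x⁵ − 15x⁴. Remainder: 9x⁴ + 3x³ − 14x² + 25x + 19.
Step 2: lead(9x⁴ + 3x³ − 14x² + 25x + 19) ÷ lead(D) = 9x⁴ ÷ −3x = −3x³. Subtract (−3x³)·D = 9x⁴ + 15x³. Remainder: −12x³ − 14x² + 25x + 19.
Step 3: lead(−12x³ − 14x² + 25x + 19) ÷ lead(D) = −12x³ ÷ −3x = 4x². Subtract (4x²)·D = −12x³ − 20x². Remainder: 6x² + 25x + 19.
Step 4: lead(6x² + 25x + 19) ÷ lead(D) = 6x² ÷ −3x = −2x. Subtract (−2x)·D = 6x² + 10x. Remainder: 15x + 19.
Step 5: lead(15x + 19) ÷ lead(D) = 15x ÷ −3x = −5. Subtract (−5)·D = 15x + 25. Remainder: −6.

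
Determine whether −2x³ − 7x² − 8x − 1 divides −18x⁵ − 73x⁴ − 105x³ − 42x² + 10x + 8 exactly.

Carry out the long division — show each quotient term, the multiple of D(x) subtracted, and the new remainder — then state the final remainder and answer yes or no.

R(x) = 7x + 7, so D(x) is not a factor of P(x). no

Step 1: lead(−18x⁵ − 73x⁴ − 105x³ − 42x² + 10x + 8) ÷ lead(D) = −18x⁵ ÷ −2x³ = 9x². Subtract (9x²)·D = −18x⁵ − 63x⁴ − 72x³ − 9x². Remainder: −10x⁴ − 33x³ − 33x² + 10x + 8.
Step 2: lead(−10x⁴ − 33x³ − 33x² + 10x + 8) ÷ lead(D) = −10x⁴ ÷ −2x³ = 5x. Subtract (5x)·D = −10x⁴ − 35x³ − 40x² − 5x. Remainder: 2x³ + 7x² + 15x + 8.
Step 3: lead(2x³ + 7x² + 15x + 8) ÷ lead(D) = 2x³ ÷ −2x³ = −1. Subtract (−1)·D = 2x³ + 7x² + 8x + 1. Remainder: 7x + 7.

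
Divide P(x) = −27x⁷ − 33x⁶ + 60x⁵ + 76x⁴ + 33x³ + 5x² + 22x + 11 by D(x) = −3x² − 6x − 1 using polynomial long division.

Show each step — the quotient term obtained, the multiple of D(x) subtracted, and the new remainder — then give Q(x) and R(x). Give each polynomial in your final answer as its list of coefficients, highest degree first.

Q = [9, -7, -9, -5, 2, -4]; R = [7]

Step 1: lead(−27x⁷ − 33x⁶ + 60x⁵ + 76x⁴ + 33x³ + 5x² + 22x + 11) ÷ lead(D) = −27x⁷ ÷ −3x² = 9x⁵. Subtract (9x⁵)·D = −27x⁷ − 54x⁶ − 9x⁵. Remainder: 21x⁶ + 69x⁵ + 76x⁴ + 33x³ + 5x² + 22x + 11.
Step 2: lead(21x⁶ + 69x⁵ + 76x⁴ + 33x³ + 5x² + 22x + 11) ÷ lead(D) = 21x⁶ ÷ −3x² = −7x⁴. Subtract (−7x⁴)·D = 21x⁶ + 42x⁵ + 7x⁴. Remainder: 27x⁵ + 69x⁴ + 33x³ + 5x² + 22x + 11.
Step 3: lead(27x⁵ + 69x⁴ + 33x³ + 5x² + 22x + 11) ÷ lead(D) = 27x⁵ ÷ −3x² = −9x³. Subtract (−9x³)·D = 27x⁵ + 54x⁴ + 9x³. Remainder: 15x⁴ + 24x³ + 5x² + 22x + 11.
Step 4: lead(15x⁴ + 24x³ + 5x² + 22x + 11) ÷ lead(D) = 15x⁴ ÷ −3x² = −5x². Subtract (−5x²)·D = 15x⁴ + 30x³ + 5x². Remainder: −6x³ + 22x + 11.
Step 5: lead(−6x³ + 22x + 11) ÷ lead(D) = −6x³ ÷ −3x² = 2x. Subtract (2x)·D = −6x³ − 12x² − 2x. Remainder: 12x² + 24x + 11.
Step 6: lead(12x² + 24x + 11) ÷ lead(D) = 12x² ÷ −3x² = −4. Subtract (−4)·D = 12x² + 24x + 4. Remainder: 7.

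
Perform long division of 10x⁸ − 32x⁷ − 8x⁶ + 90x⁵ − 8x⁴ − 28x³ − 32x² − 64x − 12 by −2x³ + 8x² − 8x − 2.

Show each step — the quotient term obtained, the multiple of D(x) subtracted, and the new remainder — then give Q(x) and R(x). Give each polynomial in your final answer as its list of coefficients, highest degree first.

Q = [-5, -4, 8, 8, 8, 6]; R = [0]

Step 1: lead(10x⁸ − 32x⁷ − 8x⁶ + 90x⁵ − 8x⁴ − 28x³ − 32x² − 64x − 12) ÷ lead(D) = 10x⁸ ÷ −2x³ = −5x⁵. Subtract (−5x⁵)·D = 10x⁸ − 40x⁷ + 40x⁶ + 10x⁵. Remainder: 8x⁷ − 48x⁶ + 80x⁵ − 8x⁴ − 28x³ − 32x² − 64x − 12.
Step 2: lead(8x⁷ − 48x⁶ + 80x⁵ − 8x⁴ − 28x³ − 32x² − 64x − 12) ÷ lead(D) = 8x⁷ ÷ −2x³ = −4x⁴. Subtract (−4x⁴)·D = 8x⁷ − 32x⁶ + 32x⁵ + 8x⁴. Remainder: −16x⁶ + 48x⁵ − 16x⁴ − 28x³ − 32x² − 64x − 12.
Step 3: lead(−16x⁶ + 48x⁵ − 16x⁴ − 28x³ − 32x² − 64x − 12) ÷ lead(D) = −16x⁶ ÷ −2x³ = 8x³. Subtract (8x³)·D = −16x⁶ + 64x⁵ − 64x⁴ − 16x³. Remainder: −16x⁵ + 48x⁴ − 12x³ − 32x² − 64x − 12.
Step 4: lead(−16x⁵ + 48x⁴ − 12x³ − 32x² − 64x − 12) ÷ lead(D) = −16x⁵ ÷ −2x³ = 8x². Subtract (8x²)·D = −16x⁵ + 64x⁴ − 64x³ − 16x². Remainder: −16x⁴ + 52x³ − 16x² − 64x − 12.
Step 5: lead(−16x⁴ + 52x³ − 16x² − 64x − 12) ÷ lead(D) = −16x⁴ ÷ −2x³ = 8x. Subtract (8x)·D = −16x⁴ + 64x³ − 64x² − 16x. Remainder: −12x³ + 48x² − 48x − 12.
Step 6: lead(−12x³ + 48x² − 48x − 12) ÷ lead(D) = −12x³ ÷ −2x³ = 6. Subtract (6)·D = −12x³ + 48x² − 48x − 12. Remainder: 0.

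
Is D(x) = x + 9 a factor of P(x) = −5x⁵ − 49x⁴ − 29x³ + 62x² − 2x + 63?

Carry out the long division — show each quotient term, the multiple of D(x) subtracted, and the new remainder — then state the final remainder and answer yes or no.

Step 1: lead(−5x⁵ − 49x⁴ − 29x³ + 62x² − 2x + 63) ÷ lead(D) = −5x⁵ ÷ x = −5x⁴. Subtract (−5x⁴)·D = −5x⁵ − 45x⁴. Remainder: −4x⁴ − 29x³ + 62x² − 2x + 63.
Step 2: lead(−4x⁴ − 29x³ + 62x² − 2x + 63) ÷ lead(D) = −4x⁴ ÷ x = −4x³. Subtract (−4x³)·D = −4x⁴ − 36x³. Remainder: 7x³ + 62x² − 2x + 63.
Step 3: lead(7x³ + 62x² − 2x + 63) ÷ lead(D) = 7x³ ÷ x = 7x². Subtract (7x²)·D = 7x³ + 63x². Remainder: −x² − 2x + 63.
Step 4: lead(−x² − 2x + 63) ÷ lead(D) = −x² ÷ x = −x. Subtract (−x)·D = −x² − 9x. Remainder: 7x + 63.
Step 5: lead(7x + 63) ÷ lead(D) = 7x ÷ x = 7. Subtract (7)·D = 7x + 63. Remainder: 0.

R(x) = 0, so D(x) is a factor of P(x). yes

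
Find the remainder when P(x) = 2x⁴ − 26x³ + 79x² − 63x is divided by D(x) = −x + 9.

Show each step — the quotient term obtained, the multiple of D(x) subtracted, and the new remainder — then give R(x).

R(x) = 0

Step 1: lead(2x⁴ − 26x³ + 79x² − 63x) ÷ lead(D) = 2x⁴ ÷ −x = −2x³. Subtract (−2x³)·D = 2x⁴ − 18x³. Remainder: −8x³ + 79x² − 63x.
Step 2: lead(−8x³ + 79x² − 63x) ÷ lead(D) = −8x³ ÷ −x = 8x². Subtract (8x²)·D = −8x³ + 72x². Remainder: 7x² − 63x.
Step 3: lead(7x² − 63x) ÷ lead(D) = 7x² ÷ −x = −7x. Subtract (−7x)·D = 7x² − 63x. Remainder: 0.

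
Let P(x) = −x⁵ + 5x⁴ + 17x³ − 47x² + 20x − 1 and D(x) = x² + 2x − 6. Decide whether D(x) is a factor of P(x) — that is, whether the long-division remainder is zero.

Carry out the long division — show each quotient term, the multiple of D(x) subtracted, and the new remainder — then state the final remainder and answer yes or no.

Step 1: lead(−x⁵ + 5x⁴ + 17x³ − 47x² + 20x − 1) ÷ lead(D) = −x⁵ ÷ x² = −x³. Subtract (−x³)·D = −x⁵ − 2x⁴ + 6x³. Remainder: 7x⁴ + 11x³ − 47x² + 20x − 1.
Step 2: lead(7x⁴ + 11x³ − 47x² + 20x − 1) ÷ lead(D) = 7x⁴ ÷ x² = 7x². Subtract (7x²)·D = 7x⁴ + 14x³ − 42x². Remainder: −3x³ − 5x² + 20x − 1.
Step 3: lead(−3x³ − 5x² + 20x − 1) ÷ lead(D) = −3x³ ÷ x² = −3x. Subtract (−3x)·D = −3x³ − 6x² + 18x. Remainder: x² + 2x − 1.
Step 4: lead(x² + 2x − 1) ÷ lead(D) = x² ÷ x² = 1. Subtract (1)·D = x² + 2x − 6. Remainder: 5.

R(x) = 5, so D(x) is not a factor of P(x). no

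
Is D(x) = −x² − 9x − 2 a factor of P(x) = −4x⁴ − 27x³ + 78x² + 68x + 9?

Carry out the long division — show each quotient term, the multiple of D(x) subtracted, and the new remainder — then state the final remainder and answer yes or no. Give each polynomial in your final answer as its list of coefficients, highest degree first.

Step 1: lead(−4x⁴ − 27x³ + 78x² + 68x + 9) ÷ lead(D) = −4x⁴ ÷ −x² = 4x². Subtract (4x²)·D = −4x⁴ − 36x³ − 8x². Remainder: 9x³ + 86x² + 68x + 9.
Step 2: lead(9x³ + 86x² + 68x + 9) ÷ lead(D) = 9x³ ÷ −x² = −9x. Subtract (−9x)·D = 9x³ + 81x² + 18x. Remainder: 5x² + 50x + 9.
Step 3: lead(5x² + 50x + 9) ÷ lead(D) = 5x² ÷ −x² = −5. Subtract (−5)·D = 5x² + 45x + 10. Remainder: 5x − 1.

R = [5, -1], so D(x) is not a factor of P(x). no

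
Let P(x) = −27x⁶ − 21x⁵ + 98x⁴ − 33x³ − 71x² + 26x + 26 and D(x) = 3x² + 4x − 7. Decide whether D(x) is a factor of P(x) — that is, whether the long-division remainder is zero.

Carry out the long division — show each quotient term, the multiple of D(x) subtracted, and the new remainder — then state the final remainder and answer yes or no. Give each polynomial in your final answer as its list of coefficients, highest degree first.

R = [-2], so D(x) is not a factor of P(x). no

Step 1: lead(−27x⁶ − 21x⁵ + 98x⁴ − 33x³ − 71x² + 26x + 26) ÷ lead(D) = −27x⁶ ÷ 3x² = −9x⁴. Subtract (−9x⁴)·D = −27x⁶ − 36x⁵ + 63x⁴. Remainder: 15x⁵ + 35x⁴ − 33x³ − 71x² + 26x + 26.
Step 2: lead(15x⁵ + 35x⁴ − 33x³ − 71x² + 26x + 26) ÷ lead(D) = 15x⁵ ÷ 3x² = 5x³. Subtract (5x³)·D = 15x⁵ + 20x⁴ − 35x³. Remainder: 15x⁴ + 2x³ − 71x² + 26x + 26.
Step 3: lead(15x⁴ + 2x³ − 71x² + 26x + 26) ÷ lead(D) = 15x⁴ ÷ 3x² = 5x². Subtract (5x²)·D = 15x⁴ + 20x³ − 35x². Remainder: −18x³ − 36x² + 26x + 26.
Step 4: lead(−18x³ − 36x² + 26x + 26) ÷ lead(D) = −18x³ ÷ 3x² = −6x. Subtract (−6x)·D = −18x³ − 24x² + 42x. Remainder: −12x² − 16x + 26.
Step 5: lead(−12x² − 16x + 26) ÷ lead(D) = −12x² ÷ 3x² = −4. Subtract (−4)·D = −12x² − 16x + 28. Remainder: −2.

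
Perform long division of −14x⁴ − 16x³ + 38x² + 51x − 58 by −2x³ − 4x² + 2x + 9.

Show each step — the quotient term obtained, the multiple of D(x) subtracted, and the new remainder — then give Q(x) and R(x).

Q(x) = 7x − 6; R(x) = −4

Step 1: lead(−14x⁴ − 16x³ + 38x² + 51x − 58) ÷ lead(D) = −14x⁴ ÷ −2x³ = 7x. Subtract (7x)·D = −14x⁴ − 28x³ + 14x² + 63x. Remainder: 12x³ + 24x² − 12x − 58.
Step 2: lead(12x³ + 24x² − 12x − 58) ÷ lead(D) = 12x³ ÷ −2x³ = −6. Subtract (−6)·D = 12x³ + 24x² − 12x − 54. Remainder: −4.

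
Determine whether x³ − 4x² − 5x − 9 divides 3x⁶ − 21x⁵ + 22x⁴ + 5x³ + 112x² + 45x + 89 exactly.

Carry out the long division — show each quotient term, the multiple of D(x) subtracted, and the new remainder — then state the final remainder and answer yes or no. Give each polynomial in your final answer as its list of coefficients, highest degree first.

Step 1: lead(3x⁶ − 21x⁵ + 22x⁴ + 5x³ + 112x² + 45x + 89) ÷ lead(D) = 3x⁶ ÷ x³ = 3x³. Subtract (3x³)·D = 3x⁶ − 12x⁵ − 15x⁴ − 27x³. Remainder: −9x⁵ + 37x⁴ + 32x³ + 112x² + 45x + 89.
Step 2: lead(−9x⁵ + 37x⁴ + 32x³ + 112x² + 45x + 89) ÷ lead(D) = −9x⁵ ÷ x³ = −9x². Subtract (−9x²)·D = −9x⁵ + 36x⁴ + 45x³ + 81x². Remainder: x⁴ − 13x³ + 31x² + 45x + 89.
Step 3: lead(x⁴ − 13x³ + 31x² + 45x + 89) ÷ lead(D) = x⁴ ÷ x³ = x. Subtract (x)·D = x⁴ − 4x³ − 5x² − 9x. Remainder: −9x³ + 36x² + 54x + 89.
Step 4: lead(−9x³ + 36x² + 54x + 89) ÷ lead(D) = −9x³ ÷ x³ = −9. Subtract (−9)·D = −9x³ + 36x² + 45x + 81. Remainder: 9x + 8.

R = [9, 8], so D(x) is not a factor of P(x). no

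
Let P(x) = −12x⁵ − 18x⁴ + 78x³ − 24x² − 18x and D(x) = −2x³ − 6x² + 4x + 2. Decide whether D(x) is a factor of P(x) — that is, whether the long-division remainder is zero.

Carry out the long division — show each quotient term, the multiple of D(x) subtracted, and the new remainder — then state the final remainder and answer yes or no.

R(x) = 0, so D(x) is a factor of P(x). yes

Step 1: lead(−12x⁵ − 18x⁴ + 78x³ − 24x² − 18x) ÷ lead(D) = −12x⁵ ÷ −2x³ = 6x². Subtract (6x²)·D = −12x⁵ − 36x⁴ + 24x³ + 12x². Remainder: 18x⁴ + 54x³ − 36x² − 18x.
Step 2: lead(18x⁴ + 54x³ − 36x² − 18x) ÷ lead(D) = 18x⁴ ÷ −2x³ = −9x. Subtract (−9x)·D = 18x⁴ + 54x³ − 36x² − 18x. Remainder: 0.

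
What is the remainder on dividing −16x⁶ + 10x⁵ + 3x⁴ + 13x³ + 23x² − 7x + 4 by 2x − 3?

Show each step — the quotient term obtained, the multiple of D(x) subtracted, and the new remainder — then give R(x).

R(x) = −2

Step 1: lead(−16x⁶ + 10x⁵ + 3x⁴ + 13x³ + 23x² − 7x + 4) ÷ lead(D) = −16x⁶ ÷ 2x = −8x⁵. Subtract (−8x⁵)·D = −16x⁶ + 24x⁵. Remainder: −14x⁵ + 3x⁴ + 13x³ + 23x² − 7x + 4.
Step 2: lead(−14x⁵ + 3x⁴ + 13x³ + 23x² − 7x + 4) ÷ lead(D) = −14x⁵ ÷ 2x = −7x⁴. Subtract (−7x⁴)·D = −14x⁵ + 21x⁴. Remainder: −18x⁴ + 13x³ + 23x² − 7x + 4.
Step 3: lead(−18x⁴ + 13x³ + 23x² − 7x + 4) ÷ lead(D) = −18x⁴ ÷ 2x = −9x³. Subtract (−9x³)·D = −18x⁴ + 27x³. Remainder: −14x³ + 23x² − 7x + 4.
Step 4: lead(−14x³ + 23x² − 7x + 4) ÷ lead(D) = −14x³ ÷ 2x = −7x². Subtract (−7x²)·D = −14x³ + 21x². Remainder: 2x² − 7x + 4.
Step 5: lead(2x² − 7x + 4) ÷ lead(D) = 2x² ÷ 2x = x. Subtract (x)·D = 2x² − 3x. Remainder: −4x + 4.
Step 6: lead(−4x + 4) ÷ lead(D) = −4x ÷ 2x = −2. Subtract (−2)·D = −4x + 6. Remainder: −2.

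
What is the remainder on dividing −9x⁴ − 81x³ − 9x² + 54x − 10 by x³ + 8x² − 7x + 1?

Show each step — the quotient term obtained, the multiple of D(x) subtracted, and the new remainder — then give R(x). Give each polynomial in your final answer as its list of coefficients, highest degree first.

Step 1: lead(−9x⁴ − 81x³ − 9x² + 54x − 10) ÷ lead(D) = −9x⁴ ÷ x³ = −9x. Subtract (−9x)·D = −9x⁴ − 72x³ + 63x² − 9x. Remainder: −9x³ − 72x² + 63x − 10.
Step 2: lead(−9x³ − 72x² + 63x − 10) ÷ lead(D) = −9x³ ÷ x³ = −9. Subtract (−9)·D = −9x³ − 72x² + 63x − 9. Remainder: −1.

R = [-1]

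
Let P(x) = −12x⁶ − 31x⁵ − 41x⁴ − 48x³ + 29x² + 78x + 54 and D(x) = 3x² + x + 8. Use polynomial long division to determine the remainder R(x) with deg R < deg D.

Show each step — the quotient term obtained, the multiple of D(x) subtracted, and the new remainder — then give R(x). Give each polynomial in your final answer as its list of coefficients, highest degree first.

R = [7, -2]

Step 1: lead(−12x⁶ − 31x⁵ − 41x⁴ − 48x³ + 29x² + 78x + 54) ÷ lead(D) = −12x⁶ ÷ 3x² = −4x⁴. Subtract (−4x⁴)·D = −12x⁶ − 4x⁵ − 32x⁴. Remainder: −27x⁵ − 9x⁴ − 48x³ + 29x² + 78x + 54.
Step 2: lead(−27x⁵ − 9x⁴ − 48x³ + 29x² + 78x + 54) ÷ lead(D) = −27x⁵ ÷ 3x² = −9x³. Subtract (−9x³)·D = −27x⁵ − 9x⁴ − 72x³. Remainder: 24x³ + 29x² + 78x + 54.
Step 3: lead(24x³ + 29x² + 78x + 54) ÷ lead(D) = 24x³ ÷ 3x² = 8x. Subtract (8x)·D = 24x³ + 8x² + 64x. Remainder: 21x² + 14x + 54.
Step 4: lead(21x² + 14x + 54) ÷ lead(D) = 21x² ÷ 3x² = 7. Subtract (7)·D = 21x² + 7x + 56. Remainder: 7x − 2.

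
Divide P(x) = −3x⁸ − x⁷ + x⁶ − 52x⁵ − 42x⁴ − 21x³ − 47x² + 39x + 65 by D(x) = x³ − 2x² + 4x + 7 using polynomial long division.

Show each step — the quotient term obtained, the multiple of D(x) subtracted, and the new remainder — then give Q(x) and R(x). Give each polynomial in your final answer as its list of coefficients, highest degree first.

Step 1: lead(−3x⁸ − x⁷ + x⁶ − 52x⁵ − 42x⁴ − 21x³ − 47x² + 39x + 65) ÷ lead(D) = −3x⁸ ÷ x³ = −3x⁵. Subtract (−3x⁵)·D = −3x⁸ + 6x⁷ − 12x⁶ − 21x⁵. Remainder: −7x⁷ + 13x⁶ − 31x⁵ − 42x⁴ − 21x³ − 47x² + 39x + 65.
Step 2: lead(−7x⁷ + 13x⁶ − 31x⁵ − 42x⁴ − 21x³ − 47x² + 39x + 65) ÷ lead(D) = −7x⁷ ÷ x³ = −7x⁴. Subtract (−7x⁴)·D = −7x⁷ + 14x⁶ − 28x⁵ − 49x⁴. Remainder: −x⁶ − 3x⁵ + 7x⁴ − 21x³ − 47x² + 39x + 65.
Step 3: lead(−x⁶ − 3x⁵ + 7x⁴ − 21x³ − 47x² + 39x + 65) ÷ lead(D) = −x⁶ ÷ x³ = −x³. Subtract (−x³)·D = −x⁶ + 2x⁵ − 4x⁴ − 7x³. Remainder: −5x⁵ + 11x⁴ − 14x³ − 47x² + 39x + 65.
Step 4: lead(−5x⁵ + 11x⁴ − 14x³ − 47x² + 39x + 65) ÷ lead(D) = −5x⁵ ÷ x³ = −5x². Subtract (−5x²)·D = −5x⁵ + 10x⁴ − 20x³ − 35x². Remainder: x⁴ + 6x³ − 12x² + 39x + 65.
Step 5: lead(x⁴ + 6x³ − 12x² + 39x + 65) ÷ lead(D) = x⁴ ÷ x³ = x. Subtract (x)·D = x⁴ − 2x³ + 4x² + 7x. Remainder: 8x³ − 16x² + 32x + 65.
Step 6: lead(8x³ − 16x² + 32x + 65) ÷ lead(D) = 8x³ ÷ x³ = 8. Subtract (8)·D = 8x³ − 16x² + 32x + 56. Remainder: 9.

Q = [-3, -7, -1, -5, 1, 8]; R = [9]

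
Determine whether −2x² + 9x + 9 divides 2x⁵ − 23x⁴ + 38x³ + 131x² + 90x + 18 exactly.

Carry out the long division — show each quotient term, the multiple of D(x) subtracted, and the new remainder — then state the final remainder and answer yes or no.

Step 1: lead(2x⁵ − 23x⁴ + 38x³ + 131x² + 90x + 18) ÷ lead(D) = 2x⁵ ÷ −2x² = −x³. Subtract (−x³)·D = 2x⁵ − 9x⁴ − 9x³. Remainder: −14x⁴ + 47x³ + 131x² + 90x + 18.
Step 2: lead(−14x⁴ + 47x³ + 131x² + 90x + 18) ÷ lead(D) = −14x⁴ ÷ −2x² = 7x². Subtract (7x²)·D = −14x⁴ + 63x³ + 63x². Remainder: −16x³ + 68x² + 90x + 18.
Step 3: lead(−16x³ + 68x² + 90x + 18) ÷ lead(D) = −16x³ ÷ −2x² = 8x. Subtract (8x)·D = −16x³ + 72x² + 72x. Remainder: −4x² + 18x + 18.
Step 4: lead(−4x² + 18x + 18) ÷ lead(D) = −4x² ÷ −2x² = 2. Subtract (2)·D = −4x² + 18x + 18. Remainder: 0.

R(x) = 0, so D(x) is a factor of P(x). yes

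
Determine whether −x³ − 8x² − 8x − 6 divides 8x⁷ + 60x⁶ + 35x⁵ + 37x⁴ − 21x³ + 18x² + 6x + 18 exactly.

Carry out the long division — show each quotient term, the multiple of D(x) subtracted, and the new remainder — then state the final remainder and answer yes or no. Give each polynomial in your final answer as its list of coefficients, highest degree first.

R = [0], so D(x) is a factor of P(x). yes

Step 1: lead(8x⁷ + 60x⁶ + 35x⁵ + 37x⁴ − 21x³ + 18x² + 6x + 18) ÷ lead(D) = 8x⁷ ÷ −x³ = −8x⁴. Subtract (−8x⁴)·D = 8x⁷ + 64x⁶ + 64x⁵ + 48x⁴. Remainder: −4x⁶ − 29x⁵ − 11x⁴ − 21x³ + 18x² + 6x + 18.
Step 2: lead(−4x⁶ − 29x⁵ − 11x⁴ − 21x³ + 18x² + 6x + 18) ÷ lead(D) = −4x⁶ ÷ −x³ = 4x³. Subtract (4x³)·D = −4x⁶ − 32x⁵ − 32x⁴ − 24x³. Remainder: 3x⁵ + 21x⁴ + 3x³ + 18x² + 6x + 18.
Step 3: lead(3x⁵ + 21x⁴ + 3x³ + 18x² + 6x + 18) ÷ lead(D) = 3x⁵ ÷ −x³ = −3x². Subtract (−3x²)·D = 3x⁵ + 24x⁴ + 24x³ + 18x². Remainder: −3x⁴ − 21x³ + 6x + 18.
Step 4: lead(−3x⁴ − 21x³ + 6x + 18) ÷ lead(D) = −3x⁴ ÷ −x³ = 3x. Subtract (3x)·D = −3x⁴ − 24x³ − 24x² − 18x. Remainder: 3x³ + 24x² + 24x + 18.
Step 5: lead(3x³ + 24x² + 24x + 18) ÷ lead(D) = 3x³ ÷ −x³ = −3. Subtract (−3)·D = 3x³ + 24x² + 24x + 18. Remainder: 0.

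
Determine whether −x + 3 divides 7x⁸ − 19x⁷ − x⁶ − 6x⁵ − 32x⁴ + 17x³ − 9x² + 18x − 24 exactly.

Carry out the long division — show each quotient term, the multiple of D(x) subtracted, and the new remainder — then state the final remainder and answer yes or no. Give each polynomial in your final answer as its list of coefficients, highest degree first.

R = [3], so D(x) is not a factor of P(x). no

Step 1: lead(7x⁸ − 19x⁷ − x⁶ − 6x⁵ − 32x⁴ + 17x³ − 9x² + 18x − 24) ÷ lead(D) = 7x⁸ ÷ −x = −7x⁷. Subtract (−7x⁷)·D = 7x⁸ − 21x⁷. Remainder: 2x⁷ − x⁶ − 6x⁵ − 32x⁴ + 17x³ − 9x² + 18x − 24.
Step 2: lead(2x⁷ − x⁶ − 6x⁵ − 32x⁴ + 17x³ − 9x² + 18x − 24) ÷ lead(D) = 2x⁷ ÷ −x = −2x⁶. Subtract (−2x⁶)·D = 2x⁷ − 6x⁶. Remainder: 5x⁶ − 6x⁵ − 32x⁴ + 17x³ − 9x² + 18x − 24.
Step 3: lead(5x⁶ − 6x⁵ − 32x⁴ + 17x³ − 9x² + 18x − 24) ÷ lead(D) = 5x⁶ ÷ −x = −5x⁵. Subtract (−5x⁵)·D = 5x⁶ − 15x⁵. Remainder: 9x⁵ − 32x⁴ + 17x³ − 9x² + 18x − 24.
Step 4: lead(9x⁵ − 32x⁴ + 17x³ − 9x² + 18x − 24) ÷ lead(D) = 9x⁵ ÷ −x = −9x⁴. Subtract (−9x⁴)·D = 9x⁵ − 27x⁴. Remainder: −5x⁴ + 17x³ − 9x² + 18x − 24.
Step 5: lead(−5x⁴ + 17x³ − 9x² + 18x − 24) ÷ lead(D) = −5x⁴ ÷ −x = 5x³. Subtract (5x³)·D = −5x⁴ + 15x³. Remainder: 2x³ − 9x² + 18x − 24.
Step 6: lead(2x³ − 9x² + 18x − 24) ÷ lead(D) = 2x³ ÷ −x = −2x². Subtract (−2x²)·D = 2x³ − 6x². Remainder: −3x² + 18x − 24.
Step 7: lead(−3x² + 18x − 24) ÷ lead(D) = −3x² ÷ −x = 3x. Subtract (3x)·D = −3x² + 9x. Remainder: 9x − 24.
Step 8: lead(9x − 24) ÷ lead(D) = 9x ÷ −x = −9. Subtract (−9)·D = 9x − 27. Remainder: 3.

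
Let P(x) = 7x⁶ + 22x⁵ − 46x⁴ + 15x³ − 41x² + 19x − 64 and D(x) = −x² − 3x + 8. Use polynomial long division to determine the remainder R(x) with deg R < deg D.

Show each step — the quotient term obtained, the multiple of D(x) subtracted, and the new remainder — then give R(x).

R(x) = 8x + 8

Step 1: lead(7x⁶ + 22x⁵ − 46x⁴ + 15x³ − 41x² + 19x − 64) ÷ lead(D) = 7x⁶ ÷ −x² = −7x⁴. Subtract (−7x⁴)·D = 7x⁶ + 21x⁵ − 56x⁴. Remainder: x⁵ + 10x⁴ + 15x³ − 41x² + 19x − 64.
Step 2: lead(x⁵ + 10x⁴ + 15x³ − 41x² + 19x − 64) ÷ lead(D) = x⁵ ÷ −x² = −x³. Subtract (−x³)·D = x⁵ + 3x⁴ − 8x³. Remainder: 7x⁴ + 23x³ − 41x² + 19x − 64.
Step 3: lead(7x⁴ + 23x³ − 41x² + 19x − 64) ÷ lead(D) = 7x⁴ ÷ −x² = −7x². Subtract (−7x²)·D = 7x⁴ + 21x³ − 56x². Remainder: 2x³ + 15x² + 19x − 64.
Step 4: lead(2x³ + 15x² + 19x − 64) ÷ lead(D) = 2x³ ÷ −x² = −2x. Subtract (−2x)·D = 2x³ + 6x² − 16x. Remainder: 9x² + 35x − 64.
Step 5: lead(9x² + 35x − 64) ÷ lead(D) = 9x² ÷ −x² = −9. Subtract (−9)·D = 9x² + 27x − 72. Remainder: 8x + 8.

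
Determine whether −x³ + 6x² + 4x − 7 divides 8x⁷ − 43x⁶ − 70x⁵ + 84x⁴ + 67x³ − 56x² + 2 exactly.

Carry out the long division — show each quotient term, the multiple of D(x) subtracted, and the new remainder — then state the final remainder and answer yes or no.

Step 1: lead(8x⁷ − 43x⁶ − 70x⁵ + 84x⁴ + 67x³ − 56x² + 2) ÷ lead(D) = 8x⁷ ÷ −x³ = −8x⁴. Subtract (−8x⁴)·D = 8x⁷ − 48x⁶ − 32x⁵ + 56x⁴. Remainder: 5x⁶ − 38x⁵ + 28x⁴ + 67x³ − 56x² + 2.
Step 2: lead(5x⁶ − 38x⁵ + 28x⁴ + 67x³ − 56x² + 2) ÷ lead(D) = 5x⁶ ÷ −x³ = −5x³. Subtract (−5x³)·D = 5x⁶ − 30x⁵ − 20x⁴ + 35x³. Remainder: −8x⁵ + 48x⁴ + 32x³ − 56x² + 2.
Step 3: lead(−8x⁵ + 48x⁴ + 32x³ − 56x² + 2) ÷ lead(D) = −8x⁵ ÷ −x³ = 8x². Subtract (8x²)·D = −8x⁵ + 48x⁴ + 32x³ − 56x². Remainder: 2.

R(x) = 2, so D(x) is not a factor of P(x). no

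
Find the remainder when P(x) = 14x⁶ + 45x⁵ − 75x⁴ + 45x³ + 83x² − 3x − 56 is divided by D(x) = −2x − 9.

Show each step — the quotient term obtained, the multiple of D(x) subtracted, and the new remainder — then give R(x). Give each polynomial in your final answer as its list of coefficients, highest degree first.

Step 1: lead(14x⁶ + 45x⁵ − 75x⁴ + 45x³ + 83x² − 3x − 56) ÷ lead(D) = 14x⁶ ÷ −2x = −7x⁵. Subtract (−7x⁵)·D = 14x⁶ + 63x⁵. Remainder: −18x⁵ − 75x⁴ + 45x³ + 83x² − 3x − 56.
Step 2: lead(−18x⁵ − 75x⁴ + 45x³ + 83x² − 3x − 56) ÷ lead(D) = −18x⁵ ÷ −2x = 9x⁴. Subtract (9x⁴)·D = −18x⁵ − 81x⁴. Remainder: 6x⁴ + 45x³ + 83x² − 3x − 56.
Step 3: lead(6x⁴ + 45x³ + 83x² − 3x − 56) ÷ lead(D) = 6x⁴ ÷ −2x = −3x³. Subtract (−3x³)·D = 6x⁴ + 27x³. Remainder: 18x³ + 83x² − 3x − 56.
Step 4: lead(18x³ + 83x² − 3x − 56) ÷ lead(D) = 18x³ ÷ −2x = −9x². Subtract (−9x²)·D = 18x³ + 81x². Remainder: 2x² − 3x − 56.
Step 5: lead(2x² − 3x − 56) ÷ lead(D) = 2x² ÷ −2x = −x. Subtract (−x)·D = 2x² + 9x. Remainder: −12x − 56.
Step 6: lead(−12x − 56) ÷ lead(D) = −12x ÷ −2x = 6. Subtract (6)·D = −12x − 54. Remainder: −2.

R = [-2]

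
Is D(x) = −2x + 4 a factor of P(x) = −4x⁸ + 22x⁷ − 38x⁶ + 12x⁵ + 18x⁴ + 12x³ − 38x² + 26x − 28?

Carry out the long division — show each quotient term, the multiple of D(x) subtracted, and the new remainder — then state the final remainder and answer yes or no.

Step 1: lead(−4x⁸ + 22x⁷ − 38x⁶ + 12x⁵ + 18x⁴ + 12x³ − 38x² + 26x − 28) ÷ lead(D) = −4x⁸ ÷ −2x = 2x⁷. Subtract (2x⁷)·D = −4x⁸ + 8x⁷. Remainder: 14x⁷ − 38x⁶ + 12x⁵ + 18x⁴ + 12x³ − 38x² + 26x − 28.
Step 2: lead(14x⁷ − 38x⁶ + 12x⁵ + 18x⁴ + 12x³ − 38x² + 26x − 28) ÷ lead(D) = 14x⁷ ÷ −2x = −7x⁶. Subtract (−7x⁶)·D = 14x⁷ − 28x⁶. Remainder: −10x⁶ + 12x⁵ + 18x⁴ + 12x³ − 38x² + 26x − 28.
Step 3: lead(−10x⁶ + 12x⁵ + 18x⁴ + 12x³ − 38x² + 26x − 28) ÷ lead(D) = −10x⁶ ÷ −2x = 5x⁵. Subtract (5x⁵)·D = −10x⁶ + 20x⁵. Remainder: −8x⁵ + 18x⁴ + 12x³ − 38x² + 26x − 28.
Step 4: lead(−8x⁵ + 18x⁴ + 12x³ − 38x² + 26x − 28) ÷ lead(D) = −8x⁵ ÷ −2x = 4x⁴. Subtract (4x⁴)·D = −8x⁵ + 16x⁴. Remainder: 2x⁴ + 12x³ − 38x² + 26x − 28.
Step 5: lead(2x⁴ + 12x³ − 38x² + 26x − 28) ÷ lead(D) = 2x⁴ ÷ −2x = −x³. Subtract (−x³)·D = 2x⁴ − 4x³. Remainder: 16x³ − 38x² + 26x − 28.
Step 6: lead(16x³ − 38x² + 26x − 28) ÷ lead(D) = 16x³ ÷ −2x = −8x². Subtract (−8x²)·D = 16x³ − 32x². Remainder: −6x² + 26x − 28.
Step 7: lead(−6x² + 26x − 28) ÷ lead(D) = −6x² ÷ −2x = 3x. Subtract (3x)·D = −6x² + 12x. Remainder: 14x − 28.
Step 8: lead(14x − 28) ÷ lead(D) = 14x ÷ −2x = −7. Subtract (−7)·D = 14x − 28. Remainder: 0.

R(x) = 0, so D(x) is a factor of P(x). yes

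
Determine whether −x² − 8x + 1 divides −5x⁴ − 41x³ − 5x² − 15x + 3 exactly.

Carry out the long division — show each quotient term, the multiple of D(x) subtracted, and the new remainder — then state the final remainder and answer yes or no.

R(x) = 1, so D(x) is not a factor of P(x). no

Step 1: lead(−5x⁴ − 41x³ − 5x² − 15x + 3) ÷ lead(D) = −5x⁴ ÷ −x² = 5x². Subtract (5x²)·D = −5x⁴ − 40x³ + 5x². Remainder: −x³ − 10x² − 15x + 3.
Step 2: lead(−x³ − 10x² − 15x + 3) ÷ lead(D) = −x³ ÷ −x² = x. Subtract (x)·D = −x³ − 8x² + x. Remainder: −2x² − 16x + 3.
Step 3: lead(−2x² − 16x + 3) ÷ lead(D) = −2x² ÷ −x² = 2. Subtract (2)·D = −2x² − 16x + 2. Remainder: 1.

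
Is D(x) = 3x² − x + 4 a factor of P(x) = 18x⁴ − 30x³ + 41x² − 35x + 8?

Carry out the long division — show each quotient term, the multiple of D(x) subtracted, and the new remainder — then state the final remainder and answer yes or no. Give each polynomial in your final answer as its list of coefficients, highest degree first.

R = [-4], so D(x) is not a factor of P(x). no

Step 1: lead(18x⁴ − 30x³ + 41x² − 35x + 8) ÷ lead(D) = 18x⁴ ÷ 3x² = 6x². Subtract (6x²)·D = 18x⁴ − 6x³ + 24x². Remainder: −24x³ + 17x² − 35x + 8.
Step 2: lead(−24x³ + 17x² − 35x + 8) ÷ lead(D) = −24x³ ÷ 3x² = −8x. Subtract (−8x)·D = −24x³ + 8x² − 32x. Remainder: 9x² − 3x + 8.
Step 3: lead(9x² − 3x + 8) ÷ lead(D) = 9x² ÷ 3x² = 3. Subtract (3)·D = 9x² − 3x + 12. Remainder: −4.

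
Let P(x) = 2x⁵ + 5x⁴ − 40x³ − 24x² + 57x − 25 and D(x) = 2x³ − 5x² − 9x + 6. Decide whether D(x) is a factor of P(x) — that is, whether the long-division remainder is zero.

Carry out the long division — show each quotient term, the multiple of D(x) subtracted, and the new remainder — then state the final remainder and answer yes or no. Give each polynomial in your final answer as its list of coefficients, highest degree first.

Step 1: lead(2x⁵ + 5x⁴ − 40x³ − 24x² + 57x − 25) ÷ lead(D) = 2x⁵ ÷ 2x³ = x². Subtract (x²)·D = 2x⁵ − 5x⁴ − 9x³ + 6x². Remainder: 10x⁴ − 31x³ − 30x² + 57x − 25.
Step 2: lead(10x⁴ − 31x³ − 30x² + 57x − 25) ÷ lead(D) = 10x⁴ ÷ 2x³ = 5x. Subtract (5x)·D = 10x⁴ − 25x³ − 45x² + 30x. Remainder: −6x³ + 15x² + 27x − 25.
Step 3: lead(−6x³ + 15x² + 27x − 25) ÷ lead(D) = −6x³ ÷ 2x³ = −3. Subtract (−3)·D = −6x³ + 15x² + 27x − 18. Remainder: −7.

R = [-7], so D(x) is not a factor of P(x). no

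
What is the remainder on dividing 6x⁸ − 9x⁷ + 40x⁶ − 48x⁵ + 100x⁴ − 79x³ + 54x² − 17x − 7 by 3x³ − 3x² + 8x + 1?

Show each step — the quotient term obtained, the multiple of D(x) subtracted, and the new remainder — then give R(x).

R(x) = −9x² − 9x − 5

Step 1: lead(6x⁸ − 9x⁷ + 40x⁶ − 48x⁵ + 100x⁴ − 79x³ + 54x² − 17x − 7) ÷ lead(D) = 6x⁸ ÷ 3x³ = 2x⁵. Subtract (2x⁵)·D = 6x⁸ − 6x⁷ + 16x⁶ + 2x⁵. Remainder: −3x⁷ + 24x⁶ − 50x⁵ + 100x⁴ − 79x³ + 54x² − 17x − 7.
Step 2: lead(−3x⁷ + 24x⁶ − 50x⁵ + 100x⁴ − 79x³ + 54x² − 17x − 7) ÷ lead(D) = −3x⁷ ÷ 3x³ = −x⁴. Subtract (−x⁴)·D = −3x⁷ + 3x⁶ − 8x⁵ − x⁴. Remainder: 21x⁶ − 42x⁵ + 101x⁴ − 79x³ + 54x² − 17x − 7.
Step 3: lead(21x⁶ − 42x⁵ + 101x⁴ − 79x³ + 54x² − 17x − 7) ÷ lead(D) = 21x⁶ ÷ 3x³ = 7x³. Subtract (7x³)·D = 21x⁶ − 21x⁵ + 56x⁴ + 7x³. Remainder: −21x⁵ + 45x⁴ − 86x³ + 54x² − 17x − 7.
Step 4: lead(−21x⁵ + 45x⁴ − 86x³ + 54x² − 17x − 7) ÷ lead(D) = −21x⁵ ÷ 3x³ = −7x². Subtract (−7x²)·D = −21x⁵ + 21x⁴ − 56x³ − 7x². Remainder: 24x⁴ − 30x³ + 61x² − 17x − 7.
Step 5: lead(24x⁴ − 30x³ + 61x² − 17x − 7) ÷ lead(D) = 24x⁴ ÷ 3x³ = 8x. Subtract (8x)·D = 24x⁴ − 24x³ + 64x² + 8x. Remainder: −6x³ − 3x² − 25x − 7.
Step 6: lead(−6x³ − 3x² − 25x − 7) ÷ lead(D) = −6x³ ÷ 3x³ = −2. Subtract (−2)·D = −6x³ + 6x² − 16x − 2. Remainder: −9x² − 9x − 5.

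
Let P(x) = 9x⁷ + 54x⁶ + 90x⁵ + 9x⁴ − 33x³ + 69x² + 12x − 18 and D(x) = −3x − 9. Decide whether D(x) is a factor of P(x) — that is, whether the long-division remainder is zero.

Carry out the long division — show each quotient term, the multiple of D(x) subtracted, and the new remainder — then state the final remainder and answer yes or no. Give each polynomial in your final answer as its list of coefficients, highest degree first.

R = [0], so D(x) is a factor of P(x). yes

Step 1: lead(9x⁷ + 54x⁶ + 90x⁵ + 9x⁴ − 33x³ + 69x² + 12x − 18) ÷ lead(D) = 9x⁷ ÷ −3x = −3x⁶. Subtract (−3x⁶)·D = 9x⁷ + 27x⁶. Remainder: 27x⁶ + 90x⁵ + 9x⁴ − 33x³ + 69x² + 12x − 18.
Step 2: lead(27x⁶ + 90x⁵ + 9x⁴ − 33x³ + 69x² + 12x − 18) ÷ lead(D) = 27x⁶ ÷ −3x = −9x⁵. Subtract (−9x⁵)·D = 27x⁶ + 81x⁵. Remainder: 9x⁵ + 9x⁴ − 33x³ + 69x² + 12x − 18.
Step 3: lead(9x⁵ + 9x⁴ − 33x³ + 69x² + 12x − 18) ÷ lead(D) = 9x⁵ ÷ −3x = −3x⁴. Subtract (−3x⁴)·D = 9x⁵ + 27x⁴. Remainder: −18x⁴ − 33x³ + 69x² + 12x − 18.
Step 4: lead(−18x⁴ − 33x³ + 69x² + 12x − 18) ÷ lead(D) = −18x⁴ ÷ −3x = 6x³. Subtract (6x³)·D = −18x⁴ − 54x³. Remainder: 21x³ + 69x² + 12x − 18.
Step 5: lead(21x³ + 69x² + 12x − 18) ÷ lead(D) = 21x³ ÷ −3x = −7x². Subtract (−7x²)·D = 21x³ + 63x². Remainder: 6x² + 12x − 18.
Step 6: lead(6x² + 12x − 18) ÷ lead(D) = 6x² ÷ −3x = −2x. Subtract (−2x)·D = 6x² + 18x. Remainder: −6x − 18.
Step 7: lead(−6x − 18) ÷ lead(D) = −6x ÷ −3x = 2. Subtract (2)·D = −6x − 18. Remainder: 0.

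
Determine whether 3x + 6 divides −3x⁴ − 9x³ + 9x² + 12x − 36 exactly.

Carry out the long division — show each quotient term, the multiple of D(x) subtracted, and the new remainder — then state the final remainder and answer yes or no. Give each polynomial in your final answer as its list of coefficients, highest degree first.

Step 1: lead(−3x⁴ − 9x³ + 9x² + 12x − 36) ÷ lead(D) = −3x⁴ ÷ 3x = −x³. Subtract (−x³)·D = −3x⁴ − 6x³. Remainder: −3x³ + 9x² + 12x − 36.
Step 2: lead(−3x³ + 9x² + 12x − 36) ÷ lead(D) = −3x³ ÷ 3x = −x². Subtract (−x²)·D = −3x³ − 6x². Remainder: 15x² + 12x − 36.
Step 3: lead(15x² + 12x − 36) ÷ lead(D) = 15x² ÷ 3x = 5x. Subtract (5x)·D = 15x² + 30x. Remainder: −18x − 36.
Step 4: lead(−18x − 36) ÷ lead(D) = −18x ÷ 3x = −6. Subtract (−6)·D = −18x − 36. Remainder: 0.

R = [0], so D(x) is a factor of P(x). yes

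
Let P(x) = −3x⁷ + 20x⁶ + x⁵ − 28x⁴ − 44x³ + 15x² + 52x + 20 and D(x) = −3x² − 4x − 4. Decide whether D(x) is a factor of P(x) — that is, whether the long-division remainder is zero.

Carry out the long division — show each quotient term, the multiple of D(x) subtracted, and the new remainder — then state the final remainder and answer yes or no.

Step 1: lead(−3x⁷ + 20x⁶ + x⁵ − 28x⁴ − 44x³ + 15x² + 52x + 20) ÷ lead(D) = −3x⁷ ÷ −3x² = x⁵. Subtract (x⁵)·D = −3x⁷ − 4x⁶ − 4x⁵. Remainder: 24x⁶ + 5x⁵ − 28x⁴ − 44x³ + 15x² + 52x + 20.
Step 2: lead(24x⁶ + 5x⁵ − 28x⁴ − 44x³ + 15x² + 52x + 20) ÷ lead(D) = 24x⁶ ÷ −3x² = −8x⁴. Subtract (−8x⁴)·D = 24x⁶ + 32x⁵ + 32x⁴. Remainder: −27x⁵ − 60x⁴ − 44x³ + 15x² + 52x + 20.
Step 3: lead(−27x⁵ − 60x⁴ − 44x³ + 15x² + 52x + 20) ÷ lead(D) = −27x⁵ ÷ −3x² = 9x³. Subtract (9x³)·D = −27x⁵ − 36x⁴ − 36x³. Remainder: −24x⁴ − 8x³ + 15x² + 52x + 20.
Step 4: lead(−24x⁴ − 8x³ + 15x² + 52x + 20) ÷ lead(D) = −24x⁴ ÷ −3x² = 8x². Subtract (8x²)·D = −24x⁴ − 32x³ − 32x². Remainder: 24x³ + 47x² + 52x + 20.
Step 5: lead(24x³ + 47x² + 52x + 20) ÷ lead(D) = 24x³ ÷ −3x² = −8x. Subtract (−8x)·D = 24x³ + 32x² + 32x. Remainder: 15x² + 20x + 20.
Step 6: lead(15x² + 20x + 20) ÷ lead(D) = 15x² ÷ −3x² = −5. Subtract (−5)·D = 15x² + 20x + 20. Remainder: 0.

R(x) = 0, so D(x) is a factor of P(x). yes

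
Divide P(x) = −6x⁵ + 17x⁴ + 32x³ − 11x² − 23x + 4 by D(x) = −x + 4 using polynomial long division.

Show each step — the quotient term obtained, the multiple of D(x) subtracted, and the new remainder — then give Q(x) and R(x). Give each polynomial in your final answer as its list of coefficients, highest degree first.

Step 1: lead(−6x⁵ + 17x⁴ + 32x³ − 11x² − 23x + 4) ÷ lead(D) = −6x⁵ ÷ −x = 6x⁴. Subtract (6x⁴)·D = −6x⁵ + 24x⁴. Remainder: −7x⁴ + 32x³ − 11x² − 23x + 4.
Step 2: lead(−7x⁴ + 32x³ − 11x² − 23x + 4) ÷ lead(D) = −7x⁴ ÷ −x = 7x³. Subtract (7x³)·D = −7x⁴ + 28x³. Remainder: 4x³ − 11x² − 23x + 4.
Step 3: lead(4x³ − 11x² − 23x + 4) ÷ lead(D) = 4x³ ÷ −x = −4x². Subtract (−4x²)·D = 4x³ − 16x². Remainder: 5x² − 23x + 4.
Step 4: lead(5x² − 23x + 4) ÷ lead(D) = 5x² ÷ −x = −5x. Subtract (−5x)·D = 5x² − 20x. Remainder: −3x + 4.
Step 5: lead(−3x + 4) ÷ lead(D) = −3x ÷ −x = 3. Subtract (3)·D = −3x + 12. Remainder: −8.

Q = [6, 7, -4, -5, 3]; R = [-8]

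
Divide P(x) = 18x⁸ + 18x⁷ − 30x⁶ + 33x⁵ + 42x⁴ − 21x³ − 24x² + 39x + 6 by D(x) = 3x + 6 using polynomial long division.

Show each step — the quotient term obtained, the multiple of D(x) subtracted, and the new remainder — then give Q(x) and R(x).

Step 1: lead(18x⁸ + 18x⁷ − 30x⁶ + 33x⁵ + 42x⁴ − 21x³ − 24x² + 39x + 6) ÷ lead(D) = 18x⁸ ÷ 3x = 6x⁷. Subtract (6x⁷)·D = 18x⁸ + 36x⁷. Remainder: −18x⁷ − 30x⁶ + 33x⁵ + 42x⁴ − 21x³ − 24x² + 39x + 6.
Step 2: lead(−18x⁷ − 30x⁶ + 33x⁵ + 42x⁴ − 21x³ − 24x² + 39x + 6) ÷ lead(D) = −18x⁷ ÷ 3x = −6x⁶. Subtract (−6x⁶)·D = −18x⁷ − 36x⁶. Remainder: 6x⁶ + 33x⁵ + 42x⁴ − 21x³ − 24x² + 39x + 6.
Step 3: lead(6x⁶ + 33x⁵ + 42x⁴ − 21x³ − 24x² + 39x + 6) ÷ lead(D) = 6x⁶ ÷ 3x = 2x⁵. Subtract (2x⁵)·D = 6x⁶ + 12x⁵. Remainder: 21x⁵ + 42x⁴ − 21x³ − 24x² + 39x + 6.
Step 4: lead(21x⁵ + 42x⁴ − 21x³ − 24x² + 39x + 6) ÷ lead(D) = 21x⁵ ÷ 3x = 7x⁴. Subtract (7x⁴)·D = 21x⁵ + 42x⁴. Remainder: −21x³ − 24x² + 39x + 6.
Step 5: lead(−21x³ − 24x² + 39x + 6) ÷ lead(D) = −21x³ ÷ 3x = −7x². Subtract (−7x²)·D = −21x³ − 42x². Remainder: 18x² + 39x + 6.
Step 6: lead(18x² + 39x + 6) ÷ lead(D) = 18x² ÷ 3x = 6x. Subtract (6x)·D = 18x² + 36x. Remainder: 3x + 6.
Step 7: lead(3x + 6) ÷ lead(D) = 3x ÷ 3x = 1. Subtract (1)·D = 3x + 6. Remainder: 0.

Q(x) = 6x⁷ − 6x⁶ + 2x⁵ + 7x⁴ − 7x² + 6x + 1; R(x) = 0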